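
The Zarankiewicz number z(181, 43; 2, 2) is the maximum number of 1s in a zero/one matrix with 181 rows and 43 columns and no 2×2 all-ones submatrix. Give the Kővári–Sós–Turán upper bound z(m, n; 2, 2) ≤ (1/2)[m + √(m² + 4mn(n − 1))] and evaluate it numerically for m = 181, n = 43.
z(181, 43; 2, 2) ≤ (1/2)[181 + √(181² + 4·181·43·42)] = (1/2)[181 + √1340305] = 669.3577

Kővári–Sós–Turán: let r_1, ..., r_181 be the row sums and z = Σ r_i the total number of 1s. Each pair of columns can share at most one row with both entries 1 (else a 2×2 all-ones block appears), so Σ_i C(r_i, 2) ≤ C(43, 2) = 903. By convexity Σ_i C(r_i, 2) ≥ 181·C(z/181, 2) = z(z − 181)/(2·181), giving z² − 181z − 181·43·42 ≤ 0 and hence z ≤ (1/2)[181 + √(32761 + 4·326886)] = (1/2)[181 + √1340305] ≈ (1/2)(181 + 1157.7154) = 669.3577.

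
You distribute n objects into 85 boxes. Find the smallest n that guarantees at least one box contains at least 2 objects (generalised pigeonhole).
n = (2 − 1)·85 + 1 = 86

By the generalised pigeonhole principle, to guarantee some box contains ≥ r objects we need more than (r − 1) · k objects total. Threshold: n = (r − 1) · k + 1. With r = 2 and k = 85: n = 1 · 85 + 1 = 85 + 1 = 86. For n = 85 = 1 · 85, we can put exactly 1 objects in every box, avoiding 2 in any single one — so 86 is tight.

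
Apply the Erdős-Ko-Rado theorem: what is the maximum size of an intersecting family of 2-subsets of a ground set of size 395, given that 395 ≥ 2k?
max |F| = C(394, 1) = 394

The Erdős-Ko-Rado theorem states: for n ≥ 2k, an intersecting family of k-subsets of an n-element set has size at most C(n − 1, k − 1), with equality for 'star' families {A ⊆ [n] : |A| = k, i ∈ A} (fix an element i). For n = 395, k = 2: C(394, 1) = 394.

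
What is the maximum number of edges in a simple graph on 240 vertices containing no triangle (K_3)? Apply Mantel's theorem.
ex(240, K_3) = ⌊240^2/4⌋ = 14400

Mantel (1907): a triangle-free graph on n vertices has at most ⌊n^2/4⌋ edges, with equality for the complete bipartite graph K_{⌊n/2⌋, ⌈n/2⌉}. For n = 240: ⌊240^2/4⌋ = ⌊57600/4⌋ = 14400. The extremal graph is K_{120, 120}, which has 120·120 = 14400 edges.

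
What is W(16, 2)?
W(16, 2) = 16 + 1 = 17

A 2-term AP is any pair of integers, so a monochromatic 2-AP exists iff some colour is used at least twice. With 16 colours, the colouring i ↦ i on {1, ..., 16} uses each colour once, avoiding any monochromatic pair, so W(16, 2) > 16. For {1, ..., 17}, pigeonhole forces two integers of the same colour, which form a monochromatic 2-AP. Hence W(16, 2) = 17.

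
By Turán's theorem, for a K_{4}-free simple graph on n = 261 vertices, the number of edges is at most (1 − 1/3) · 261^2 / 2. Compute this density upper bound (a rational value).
Turán density bound = (2/3) · 261^2/2 = 22707

Turán's theorem: ex(n, K_{r+1}) is achieved by the complete r-partite Turán graph T(n, r) with parts as balanced as possible, and is at most (1 − 1/r) · n^2/2. For r = 3, n = 261: the density bound is (2/3) · 68121/2 = 22707. Since 3 ∣ 261, the Turán graph T(261, 3) has parts of equal size 87, and its edge count e(T(261, 3)) = 22707 attains the density bound exactly.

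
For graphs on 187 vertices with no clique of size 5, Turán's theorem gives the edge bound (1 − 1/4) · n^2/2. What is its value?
Turán density bound = (3/4) · 187^2/2 = 104907/8 ≈ 13113.375

Turán's theorem: ex(n, K_{r+1}) is achieved by the complete r-partite Turán graph T(n, r) with parts as balanced as possible, and is at most (1 − 1/r) · n^2/2. For r = 4, n = 187: the density bound is (3/4) · 34969/2 = 104907/8 ≈ 13113.375. The integer-valued extremum is e(T(187, 4)) = 13113, which is strictly less than the density bound 104907/8 since 4 ∤ 187 (the parts of T(187, 4) cannot all be equal).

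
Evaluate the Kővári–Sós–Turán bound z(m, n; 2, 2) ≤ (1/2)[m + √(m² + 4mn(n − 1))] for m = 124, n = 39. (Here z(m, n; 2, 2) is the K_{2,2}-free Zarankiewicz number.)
z(124, 39; 2, 2) ≤ (1/2)[124 + √(124² + 4·124·39·38)] = (1/2)[124 + √750448] = 495.142

Kővári–Sós–Turán: let r_1, ..., r_124 be the row sums and z = Σ r_i the total number of 1s. Each pair of columns can share at most one row with both entries 1 (else a 2×2 all-ones block appears), so Σ_i C(r_i, 2) ≤ C(39, 2) = 741. By convexity Σ_i C(r_i, 2) ≥ 124·C(z/124, 2) = z(z − 124)/(2·124), giving z² − 124z − 124·39·38 ≤ 0 and hence z ≤ (1/2)[124 + √(15376 + 4·183768)] = (1/2)[124 + √750448] ≈ (1/2)(124 + 866.284) = 495.142.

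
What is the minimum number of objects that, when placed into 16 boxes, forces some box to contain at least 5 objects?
n = (5 − 1)·16 + 1 = 65

By the generalised pigeonhole principle, to guarantee some box contains ≥ r objects we need more than (r − 1) · k objects total. Threshold: n = (r − 1) · k + 1. With r = 5 and k = 16: n = 4 · 16 + 1 = 64 + 1 = 65. For n = 64 = 4 · 16, we can put exactly 4 objects in every box, avoiding 5 in any single one — so 65 is tight.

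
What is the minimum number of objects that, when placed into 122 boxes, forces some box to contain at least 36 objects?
n = (36 − 1)·122 + 1 = 4271

By the generalised pigeonhole principle, to guarantee some box contains ≥ r objects we need more than (r − 1) · k objects total. Threshold: n = (r − 1) · k + 1. With r = 36 and k = 122: n = 35 · 122 + 1 = 4270 + 1 = 4271. For n = 4270 = 35 · 122, we can put exactly 35 objects in every box, avoiding 36 in any single one — so 4271 is tight.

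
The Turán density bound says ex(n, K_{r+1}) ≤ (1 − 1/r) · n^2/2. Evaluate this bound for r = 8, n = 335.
Turán density bound = (7/8) · 335^2/2 = 785575/16 ≈ 49098.4375

Turán's theorem: ex(n, K_{r+1}) is achieved by the complete r-partite Turán graph T(n, r) with parts as balanced as possible, and is at most (1 − 1/r) · n^2/2. For r = 8, n = 335: the density bound is (7/8) · 112225/2 = 785575/16 ≈ 49098.4375. The integer-valued extremum is e(T(335, 8)) = 49098, which is strictly less than the density bound 785575/16 since 8 ∤ 335 (the parts of T(335, 8) cannot all be equal).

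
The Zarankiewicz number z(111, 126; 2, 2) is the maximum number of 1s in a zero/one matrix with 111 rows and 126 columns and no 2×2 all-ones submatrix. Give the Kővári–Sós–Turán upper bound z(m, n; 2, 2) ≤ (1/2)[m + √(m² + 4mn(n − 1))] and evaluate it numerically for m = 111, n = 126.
z(111, 126; 2, 2) ≤ (1/2)[111 + √(111² + 4·111·126·125)] = (1/2)[111 + √7005321] = 1378.8783

Kővári–Sós–Turán: let r_1, ..., r_111 be the row sums and z = Σ r_i the total number of 1s. Each pair of columns can share at most one row with both entries 1 (else a 2×2 all-ones block appears), so Σ_i C(r_i, 2) ≤ C(126, 2) = 7875. By convexity Σ_i C(r_i, 2) ≥ 111·C(z/111, 2) = z(z − 111)/(2·111), giving z² − 111z − 111·126·125 ≤ 0 and hence z ≤ (1/2)[111 + √(12321 + 4·1748250)] = (1/2)[111 + √7005321] ≈ (1/2)(111 + 2646.7567) = 1378.8783.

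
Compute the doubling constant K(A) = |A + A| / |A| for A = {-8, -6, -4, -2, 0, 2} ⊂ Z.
K = |A + A| / |A| = 11/6

Enumerate A + A = {a + b : a, b ∈ A}. With |A| = 6, there are |A|^2 = 36 ordered sum pairs; collecting distinct values, A + A = {-16, -14, -12, -10, -8, -6, -4, -2, 0, 2, 4}, so |A + A| = 11. Thus K = 11/6. Here |A + A| = 2|A| − 1 = 11, the minimum possible — so K = 11/6 is minimal, which holds iff A is an arithmetic progression.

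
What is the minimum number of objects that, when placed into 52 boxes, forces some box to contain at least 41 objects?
n = (41 − 1)·52 + 1 = 2081

By the generalised pigeonhole principle, to guarantee some box contains ≥ r objects we need more than (r − 1) · k objects total. Threshold: n = (r − 1) · k + 1. With r = 41 and k = 52: n = 40 · 52 + 1 = 2080 + 1 = 2081. For n = 2080 = 40 · 52, we can put exactly 40 objects in every box, avoiding 41 in any single one — so 2081 is tight.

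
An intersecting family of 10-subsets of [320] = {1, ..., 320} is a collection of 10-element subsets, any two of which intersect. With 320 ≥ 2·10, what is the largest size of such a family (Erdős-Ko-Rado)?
max |F| = C(319, 9) = 84120266027003063

The Erdős-Ko-Rado theorem states: for n ≥ 2k, an intersecting family of k-subsets of an n-element set has size at most C(n − 1, k − 1), with equality for 'star' families {A ⊆ [n] : |A| = k, i ∈ A} (fix an element i). For n = 320, k = 10: C(319, 9) = 84120266027003063.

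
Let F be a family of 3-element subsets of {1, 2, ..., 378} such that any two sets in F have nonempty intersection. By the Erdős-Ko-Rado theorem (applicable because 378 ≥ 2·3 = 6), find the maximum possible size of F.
max |F| = C(377, 2) = 70876

Erdős-Ko-Rado (1961): when n ≥ 2k, max |F| = C(n−1, k−1). The bound is attained by the star {A : i ∈ A} for any fixed i ∈ [n]. Here C(378−1, 3−1) = C(377, 2) = 70876.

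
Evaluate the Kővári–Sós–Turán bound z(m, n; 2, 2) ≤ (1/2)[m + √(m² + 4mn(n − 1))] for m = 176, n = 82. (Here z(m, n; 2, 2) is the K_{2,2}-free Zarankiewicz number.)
z(176, 82; 2, 2) ≤ (1/2)[176 + √(176² + 4·176·82·81)] = (1/2)[176 + √4706944] = 1172.7746

Kővári–Sós–Turán: let r_1, ..., r_176 be the row sums and z = Σ r_i the total number of 1s. Each pair of columns can share at most one row with both entries 1 (else a 2×2 all-ones block appears), so Σ_i C(r_i, 2) ≤ C(82, 2) = 3321. By convexity Σ_i C(r_i, 2) ≥ 176·C(z/176, 2) = z(z − 176)/(2·176), giving z² − 176z − 176·82·81 ≤ 0 and hence z ≤ (1/2)[176 + √(30976 + 4·1168992)] = (1/2)[176 + √4706944] ≈ (1/2)(176 + 2169.5493) = 1172.7746.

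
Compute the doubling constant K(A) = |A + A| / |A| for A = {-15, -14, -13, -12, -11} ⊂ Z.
K = |A + A| / |A| = 9/5

Enumerate A + A = {a + b : a, b ∈ A}. With |A| = 5, there are |A|^2 = 25 ordered sum pairs; collecting distinct values, A + A = {-30, -29, -28, -27, -26, -25, -24, -23, -22}, so |A + A| = 9. Thus K = 9/5. Here |A + A| = 2|A| − 1 = 9, the minimum possible — so K = 9/5 is minimal, which holds iff A is an arithmetic progression.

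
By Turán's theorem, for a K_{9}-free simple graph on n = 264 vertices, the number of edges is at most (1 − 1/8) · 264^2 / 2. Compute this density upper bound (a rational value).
Turán density bound = (7/8) · 264^2/2 = 30492

Turán's theorem: ex(n, K_{r+1}) is achieved by the complete r-partite Turán graph T(n, r) with parts as balanced as possible, and is at most (1 − 1/r) · n^2/2. For r = 8, n = 264: the density bound is (7/8) · 69696/2 = 30492. Since 8 ∣ 264, the Turán graph T(264, 8) has parts of equal size 33, and its edge count e(T(264, 8)) = 30492 attains the density bound exactly.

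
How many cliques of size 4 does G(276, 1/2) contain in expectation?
E[# K_4] = C(276, 4) · (1/2)^C(4, 2) = 236561325 / 2^6 = 3696270.703125

For each 4-subset S of vertices (there are C(276, 4) = 236561325 such S), let X_S = 1 if S induces a K_4 (all C(4, 2) = 6 edges present). Then P(X_S = 1) = (1/2)^6 = 1/64. By linearity of expectation, E[# K_4] = C(276, 4) · (1/2)^6 = 236561325 / 64 = 3696270.703125.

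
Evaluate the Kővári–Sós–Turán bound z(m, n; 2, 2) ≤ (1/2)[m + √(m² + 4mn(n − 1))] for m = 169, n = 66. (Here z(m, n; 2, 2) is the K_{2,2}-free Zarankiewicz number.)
z(169, 66; 2, 2) ≤ (1/2)[169 + √(169² + 4·169·66·65)] = (1/2)[169 + √2928601] = 940.1578

Kővári–Sós–Turán: let r_1, ..., r_169 be the row sums and z = Σ r_i the total number of 1s. Each pair of columns can share at most one row with both entries 1 (else a 2×2 all-ones block appears), so Σ_i C(r_i, 2) ≤ C(66, 2) = 2145. By convexity Σ_i C(r_i, 2) ≥ 169·C(z/169, 2) = z(z − 169)/(2·169), giving z² − 169z − 169·66·65 ≤ 0 and hence z ≤ (1/2)[169 + √(28561 + 4·725010)] = (1/2)[169 + √2928601] ≈ (1/2)(169 + 1711.3156) = 940.1578.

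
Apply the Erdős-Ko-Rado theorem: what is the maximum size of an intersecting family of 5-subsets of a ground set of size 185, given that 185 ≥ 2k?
max |F| = C(184, 4) = 46217626

Erdős-Ko-Rado (1961): when n ≥ 2k, max |F| = C(n−1, k−1). The bound is attained by the star {A : i ∈ A} for any fixed i ∈ [n]. Here C(185−1, 5−1) = C(184, 4) = 46217626.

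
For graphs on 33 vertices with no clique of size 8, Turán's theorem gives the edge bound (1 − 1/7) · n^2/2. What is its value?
Turán density bound = (6/7) · 33^2/2 = 3267/7 ≈ 466.7143

Turán's theorem: ex(n, K_{r+1}) is achieved by the complete r-partite Turán graph T(n, r) with parts as balanced as possible, and is at most (1 − 1/r) · n^2/2. For r = 7, n = 33: the density bound is (6/7) · 1089/2 = 3267/7 ≈ 466.7143. The integer-valued extremum is e(T(33, 7)) = 466, which is strictly less than the density bound 3267/7 since 7 ∤ 33 (the parts of T(33, 7) cannot all be equal).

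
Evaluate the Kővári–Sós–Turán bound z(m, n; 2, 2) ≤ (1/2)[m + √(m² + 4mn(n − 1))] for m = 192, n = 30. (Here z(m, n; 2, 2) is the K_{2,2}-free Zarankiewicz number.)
z(192, 30; 2, 2) ≤ (1/2)[192 + √(192² + 4·192·30·29)] = (1/2)[192 + √705024] = 515.8285

Kővári–Sós–Turán: let r_1, ..., r_192 be the row sums and z = Σ r_i the total number of 1s. Each pair of columns can share at most one row with both entries 1 (else a 2×2 all-ones block appears), so Σ_i C(r_i, 2) ≤ C(30, 2) = 435. By convexity Σ_i C(r_i, 2) ≥ 192·C(z/192, 2) = z(z − 192)/(2·192), giving z² − 192z − 192·30·29 ≤ 0 and hence z ≤ (1/2)[192 + √(36864 + 4·167040)] = (1/2)[192 + √705024] ≈ (1/2)(192 + 839.6571) = 515.8285.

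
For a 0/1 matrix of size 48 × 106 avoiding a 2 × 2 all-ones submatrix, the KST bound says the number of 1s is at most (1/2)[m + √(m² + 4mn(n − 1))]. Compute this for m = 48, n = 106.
z(48, 106; 2, 2) ≤ (1/2)[48 + √(48² + 4·48·106·105)] = (1/2)[48 + √2139264] = 755.3112

Kővári–Sós–Turán: let r_1, ..., r_48 be the row sums and z = Σ r_i the total number of 1s. Each pair of columns can share at most one row with both entries 1 (else a 2×2 all-ones block appears), so Σ_i C(r_i, 2) ≤ C(106, 2) = 5565. By convexity Σ_i C(r_i, 2) ≥ 48·C(z/48, 2) = z(z − 48)/(2·48), giving z² − 48z − 48·106·105 ≤ 0 and hence z ≤ (1/2)[48 + √(2304 + 4·534240)] = (1/2)[48 + √2139264] ≈ (1/2)(48 + 1462.6223) = 755.3112.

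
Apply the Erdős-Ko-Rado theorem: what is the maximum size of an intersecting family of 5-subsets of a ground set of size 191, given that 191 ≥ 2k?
max |F| = C(190, 4) = 52602165

The Erdős-Ko-Rado theorem states: for n ≥ 2k, an intersecting family of k-subsets of an n-element set has size at most C(n − 1, k − 1), with equality for 'star' families {A ⊆ [n] : |A| = k, i ∈ A} (fix an element i). For n = 191, k = 5: C(190, 4) = 52602165.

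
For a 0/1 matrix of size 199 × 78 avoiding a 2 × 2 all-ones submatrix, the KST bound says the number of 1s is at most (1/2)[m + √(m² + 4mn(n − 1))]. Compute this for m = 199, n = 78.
z(199, 78; 2, 2) ≤ (1/2)[199 + √(199² + 4·199·78·77)] = (1/2)[199 + √4820377] = 1197.2678

Kővári–Sós–Turán: let r_1, ..., r_199 be the row sums and z = Σ r_i the total number of 1s. Each pair of columns can share at most one row with both entries 1 (else a 2×2 all-ones block appears), so Σ_i C(r_i, 2) ≤ C(78, 2) = 3003. By convexity Σ_i C(r_i, 2) ≥ 199·C(z/199, 2) = z(z − 199)/(2·199), giving z² − 199z − 199·78·77 ≤ 0 and hence z ≤ (1/2)[199 + √(39601 + 4·1195194)] = (1/2)[199 + √4820377] ≈ (1/2)(199 + 2195.5357) = 1197.2678.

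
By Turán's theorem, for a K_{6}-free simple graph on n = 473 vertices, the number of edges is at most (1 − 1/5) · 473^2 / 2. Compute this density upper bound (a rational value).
Turán density bound = (4/5) · 473^2/2 = 447458/5 ≈ 89491.6

Turán's theorem: ex(n, K_{r+1}) is achieved by the complete r-partite Turán graph T(n, r) with parts as balanced as possible, and is at most (1 − 1/r) · n^2/2. For r = 5, n = 473: the density bound is (4/5) · 223729/2 = 447458/5 ≈ 89491.6. The integer-valued extremum is e(T(473, 5)) = 89491, which is strictly less than the density bound 447458/5 since 5 ∤ 473 (the parts of T(473, 5) cannot all be equal).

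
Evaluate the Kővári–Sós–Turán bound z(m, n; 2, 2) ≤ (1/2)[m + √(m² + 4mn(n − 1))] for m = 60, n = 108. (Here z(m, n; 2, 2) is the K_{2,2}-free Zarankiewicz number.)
z(60, 108; 2, 2) ≤ (1/2)[60 + √(60² + 4·60·108·107)] = (1/2)[60 + √2777040] = 863.2227

Kővári–Sós–Turán: let r_1, ..., r_60 be the row sums and z = Σ r_i the total number of 1s. Each pair of columns can share at most one row with both entries 1 (else a 2×2 all-ones block appears), so Σ_i C(r_i, 2) ≤ C(108, 2) = 5778. By convexity Σ_i C(r_i, 2) ≥ 60·C(z/60, 2) = z(z − 60)/(2·60), giving z² − 60z − 60·108·107 ≤ 0 and hence z ≤ (1/2)[60 + √(3600 + 4·693360)] = (1/2)[60 + √2777040] ≈ (1/2)(60 + 1666.4453) = 863.2227.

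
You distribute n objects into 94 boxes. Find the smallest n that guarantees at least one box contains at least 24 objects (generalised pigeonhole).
n = (24 − 1)·94 + 1 = 2163

By the generalised pigeonhole principle, to guarantee some box contains ≥ r objects we need more than (r − 1) · k objects total. Threshold: n = (r − 1) · k + 1. With r = 24 and k = 94: n = 23 · 94 + 1 = 2162 + 1 = 2163. For n = 2162 = 23 · 94, we can put exactly 23 objects in every box, avoiding 24 in any single one — so 2163 is tight.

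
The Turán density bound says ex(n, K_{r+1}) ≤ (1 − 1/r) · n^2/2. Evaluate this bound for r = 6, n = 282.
Turán density bound = (5/6) · 282^2/2 = 33135

Turán's theorem: ex(n, K_{r+1}) is achieved by the complete r-partite Turán graph T(n, r) with parts as balanced as possible, and is at most (1 − 1/r) · n^2/2. For r = 6, n = 282: the density bound is (5/6) · 79524/2 = 33135. Since 6 ∣ 282, the Turán graph T(282, 6) has parts of equal size 47, and its edge count e(T(282, 6)) = 33135 attains the density bound exactly.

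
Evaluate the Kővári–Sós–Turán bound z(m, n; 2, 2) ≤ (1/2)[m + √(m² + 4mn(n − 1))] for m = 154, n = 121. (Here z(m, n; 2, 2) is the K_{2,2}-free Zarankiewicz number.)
z(154, 121; 2, 2) ≤ (1/2)[154 + √(154² + 4·154·121·120)] = (1/2)[154 + √8968036] = 1574.334

Kővári–Sós–Turán: let r_1, ..., r_154 be the row sums and z = Σ r_i the total number of 1s. Each pair of columns can share at most one row with both entries 1 (else a 2×2 all-ones block appears), so Σ_i C(r_i, 2) ≤ C(121, 2) = 7260. By convexity Σ_i C(r_i, 2) ≥ 154·C(z/154, 2) = z(z − 154)/(2·154), giving z² − 154z − 154·121·120 ≤ 0 and hence z ≤ (1/2)[154 + √(23716 + 4·2236080)] = (1/2)[154 + √8968036] ≈ (1/2)(154 + 2994.6679) = 1574.334.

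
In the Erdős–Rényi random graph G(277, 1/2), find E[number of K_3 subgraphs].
E[# K_3] = C(277, 3) · (1/2)^C(3, 2) = 3504050 / 2^3 = 1752025/4 = 438006.25

For each 3-subset S of vertices (there are C(277, 3) = 3504050 such S), let X_S = 1 if S induces a K_3 (all C(3, 2) = 3 edges present). Then P(X_S = 1) = (1/2)^3 = 1/8. By linearity of expectation, E[# K_3] = C(277, 3) · (1/2)^3 = 3504050 / 8 = 1752025/4 = 438006.25.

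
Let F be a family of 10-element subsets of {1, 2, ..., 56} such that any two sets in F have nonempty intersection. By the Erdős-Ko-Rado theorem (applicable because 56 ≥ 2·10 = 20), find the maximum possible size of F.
max |F| = C(55, 9) = 6358402050

The Erdős-Ko-Rado theorem states: for n ≥ 2k, an intersecting family of k-subsets of an n-element set has size at most C(n − 1, k − 1), with equality for 'star' families {A ⊆ [n] : |A| = k, i ∈ A} (fix an element i). For n = 56, k = 10: C(55, 9) = 6358402050.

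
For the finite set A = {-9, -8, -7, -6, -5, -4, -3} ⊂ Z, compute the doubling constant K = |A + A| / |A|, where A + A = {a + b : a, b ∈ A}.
K = |A + A| / |A| = 13/7

Enumerate A + A = {a + b : a, b ∈ A}. With |A| = 7, there are |A|^2 = 49 ordered sum pairs; collecting distinct values, A + A = {-18, -17, -16, -15, -14, -13, -12, -11, -10, -9, -8, -7, -6}, so |A + A| = 13. Thus K = 13/7. Here |A + A| = 2|A| − 1 = 13, the minimum possible — so K = 13/7 is minimal, which holds iff A is an arithmetic progression.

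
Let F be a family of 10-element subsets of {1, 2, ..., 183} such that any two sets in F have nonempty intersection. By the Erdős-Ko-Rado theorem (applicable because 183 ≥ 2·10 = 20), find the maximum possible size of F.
max |F| = C(182, 9) = 493862100832100

The Erdős-Ko-Rado theorem states: for n ≥ 2k, an intersecting family of k-subsets of an n-element set has size at most C(n − 1, k − 1), with equality for 'star' families {A ⊆ [n] : |A| = k, i ∈ A} (fix an element i). For n = 183, k = 10: C(182, 9) = 493862100832100.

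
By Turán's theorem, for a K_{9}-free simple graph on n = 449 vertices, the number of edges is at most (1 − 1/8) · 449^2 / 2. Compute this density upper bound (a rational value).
Turán density bound = (7/8) · 449^2/2 = 1411207/16 ≈ 88200.4375

Turán's theorem: ex(n, K_{r+1}) is achieved by the complete r-partite Turán graph T(n, r) with parts as balanced as possible, and is at most (1 − 1/r) · n^2/2. For r = 8, n = 449: the density bound is (7/8) · 201601/2 = 1411207/16 ≈ 88200.4375. The integer-valued extremum is e(T(449, 8)) = 88200, which is strictly less than the density bound 1411207/16 since 8 ∤ 449 (the parts of T(449, 8) cannot all be equal).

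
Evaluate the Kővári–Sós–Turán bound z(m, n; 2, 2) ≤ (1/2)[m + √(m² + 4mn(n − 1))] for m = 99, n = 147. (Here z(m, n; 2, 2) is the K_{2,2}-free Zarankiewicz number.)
z(99, 147; 2, 2) ≤ (1/2)[99 + √(99² + 4·99·147·146)] = (1/2)[99 + √8508753] = 1507.9883

Kővári–Sós–Turán: let r_1, ..., r_99 be the row sums and z = Σ r_i the total number of 1s. Each pair of columns can share at most one row with both entries 1 (else a 2×2 all-ones block appears), so Σ_i C(r_i, 2) ≤ C(147, 2) = 10731. By convexity Σ_i C(r_i, 2) ≥ 99·C(z/99, 2) = z(z − 99)/(2·99), giving z² − 99z − 99·147·146 ≤ 0 and hence z ≤ (1/2)[99 + √(9801 + 4·2124738)] = (1/2)[99 + √8508753] ≈ (1/2)(99 + 2916.9767) = 1507.9883.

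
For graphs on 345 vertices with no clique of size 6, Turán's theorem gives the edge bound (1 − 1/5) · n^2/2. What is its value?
Turán density bound = (4/5) · 345^2/2 = 47610

Turán's theorem: ex(n, K_{r+1}) is achieved by the complete r-partite Turán graph T(n, r) with parts as balanced as possible, and is at most (1 − 1/r) · n^2/2. For r = 5, n = 345: the density bound is (4/5) · 119025/2 = 47610. Since 5 ∣ 345, the Turán graph T(345, 5) has parts of equal size 69, and its edge count e(T(345, 5)) = 47610 attains the density bound exactly.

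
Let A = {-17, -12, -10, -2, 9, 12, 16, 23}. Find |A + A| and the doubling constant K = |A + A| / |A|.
K = |A + A| / |A| = 32/8 = 4

Enumerate A + A = {a + b : a, b ∈ A}. With |A| = 8, there are |A|^2 = 64 ordered sum pairs; collecting distinct values, A + A = {-34, -29, -27, -24, -22, -20, -19, -14, -12, -8, -5, -4, -3, -1, 0, 2, 4, 6, 7, 10, 11, 13, 14, 18, 21, 24, 25, 28, 32, 35, 39, 46}, so |A + A| = 32. Thus K = 32/8 = 4. For comparison, the minimum possible |A + A| over all 8-element sets is 2·8 − 1 = 15 (so min K = 15/8), attained only by arithmetic progressions.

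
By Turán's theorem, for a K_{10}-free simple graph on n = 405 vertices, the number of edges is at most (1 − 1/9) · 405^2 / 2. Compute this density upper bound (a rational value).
Turán density bound = (8/9) · 405^2/2 = 72900

Turán's theorem: ex(n, K_{r+1}) is achieved by the complete r-partite Turán graph T(n, r) with parts as balanced as possible, and is at most (1 − 1/r) · n^2/2. For r = 9, n = 405: the density bound is (8/9) · 164025/2 = 72900. Since 9 ∣ 405, the Turán graph T(405, 9) has parts of equal size 45, and its edge count e(T(405, 9)) = 72900 attains the density bound exactly.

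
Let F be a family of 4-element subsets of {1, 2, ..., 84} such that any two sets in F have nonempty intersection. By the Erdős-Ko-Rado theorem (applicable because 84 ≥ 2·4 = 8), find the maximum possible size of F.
max |F| = C(83, 3) = 91881

Erdős-Ko-Rado (1961): when n ≥ 2k, max |F| = C(n−1, k−1). The bound is attained by the star {A : i ∈ A} for any fixed i ∈ [n]. Here C(84−1, 4−1) = C(83, 3) = 91881.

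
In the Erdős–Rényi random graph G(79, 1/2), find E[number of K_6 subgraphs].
E[# K_6] = C(79, 6) · (1/2)^C(6, 2) = 277962685 / 2^15 ≈ 8482.747955

For each 6-subset S of vertices (there are C(79, 6) = 277962685 such S), let X_S = 1 if S induces a K_6 (all C(6, 2) = 15 edges present). Then P(X_S = 1) = (1/2)^15 = 1/32768. By linearity of expectation, E[# K_6] = C(79, 6) · (1/2)^15 = 277962685 / 32768 ≈ 8482.747955.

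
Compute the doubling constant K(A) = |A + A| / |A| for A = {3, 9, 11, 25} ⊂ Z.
K = |A + A| / |A| = 10/4 = 5/2

Enumerate A + A = {a + b : a, b ∈ A}. With |A| = 4, there are |A|^2 = 16 ordered sum pairs; collecting distinct values, A + A = {6, 12, 14, 18, 20, 22, 28, 34, 36, 50}, so |A + A| = 10. Thus K = 10/4 = 5/2. For comparison, the minimum possible |A + A| over all 4-element sets is 2·4 − 1 = 7 (so min K = 7/4), attained only by arithmetic progressions.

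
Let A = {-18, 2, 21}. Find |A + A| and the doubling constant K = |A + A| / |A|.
K = |A + A| / |A| = 6/3 = 2

Enumerate A + A = {a + b : a, b ∈ A}. With |A| = 3, there are |A|^2 = 9 ordered sum pairs; collecting distinct values, A + A = {-36, -16, 3, 4, 23, 42}, so |A + A| = 6. Thus K = 6/3 = 2. For comparison, the minimum possible |A + A| over all 3-element sets is 2·3 − 1 = 5 (so min K = 5/3), attained only by arithmetic progressions.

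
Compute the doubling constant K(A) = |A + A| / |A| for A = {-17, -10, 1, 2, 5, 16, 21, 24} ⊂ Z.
K = |A + A| / |A| = 32/8 = 4

Enumerate A + A = {a + b : a, b ∈ A}. With |A| = 8, there are |A|^2 = 64 ordered sum pairs; collecting distinct values, A + A = {-34, -27, -20, -16, -15, -12, -9, -8, -5, -1, 2, 3, 4, 6, 7, 10, 11, 14, 17, 18, 21, 22, 23, 25, 26, 29, 32, 37, 40, 42, 45, 48}, so |A + A| = 32. Thus K = 32/8 = 4. For comparison, the minimum possible |A + A| over all 8-element sets is 2·8 − 1 = 15 (so min K = 15/8), attained only by arithmetic progressions.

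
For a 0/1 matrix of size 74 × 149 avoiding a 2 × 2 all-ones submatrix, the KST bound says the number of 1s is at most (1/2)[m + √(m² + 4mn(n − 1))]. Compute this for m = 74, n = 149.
z(74, 149; 2, 2) ≤ (1/2)[74 + √(74² + 4·74·149·148)] = (1/2)[74 + √6532868] = 1314.9738

Kővári–Sós–Turán: let r_1, ..., r_74 be the row sums and z = Σ r_i the total number of 1s. Each pair of columns can share at most one row with both entries 1 (else a 2×2 all-ones block appears), so Σ_i C(r_i, 2) ≤ C(149, 2) = 11026. By convexity Σ_i C(r_i, 2) ≥ 74·C(z/74, 2) = z(z − 74)/(2·74), giving z² − 74z − 74·149·148 ≤ 0 and hence z ≤ (1/2)[74 + √(5476 + 4·1631848)] = (1/2)[74 + √6532868] ≈ (1/2)(74 + 2555.9476) = 1314.9738.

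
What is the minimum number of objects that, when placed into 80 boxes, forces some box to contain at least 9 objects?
n = (9 − 1)·80 + 1 = 641

By the generalised pigeonhole principle, to guarantee some box contains ≥ r objects we need more than (r − 1) · k objects total. Threshold: n = (r − 1) · k + 1. With r = 9 and k = 80: n = 8 · 80 + 1 = 640 + 1 = 641. For n = 640 = 8 · 80, we can put exactly 8 objects in every box, avoiding 9 in any single one — so 641 is tight.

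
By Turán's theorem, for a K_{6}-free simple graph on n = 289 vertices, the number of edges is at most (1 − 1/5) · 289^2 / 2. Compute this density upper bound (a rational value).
Turán density bound = (4/5) · 289^2/2 = 167042/5 ≈ 33408.4

Turán's theorem: ex(n, K_{r+1}) is achieved by the complete r-partite Turán graph T(n, r) with parts as balanced as possible, and is at most (1 − 1/r) · n^2/2. For r = 5, n = 289: the density bound is (4/5) · 83521/2 = 167042/5 ≈ 33408.4. The integer-valued extremum is e(T(289, 5)) = 33408, which is strictly less than the density bound 167042/5 since 5 ∤ 289 (the parts of T(289, 5) cannot all be equal).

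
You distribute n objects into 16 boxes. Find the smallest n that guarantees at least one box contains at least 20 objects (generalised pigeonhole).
n = (20 − 1)·16 + 1 = 305

By the generalised pigeonhole principle, to guarantee some box contains ≥ r objects we need more than (r − 1) · k objects total. Threshold: n = (r − 1) · k + 1. With r = 20 and k = 16: n = 19 · 16 + 1 = 304 + 1 = 305. For n = 304 = 19 · 16, we can put exactly 19 objects in every box, avoiding 20 in any single one — so 305 is tight.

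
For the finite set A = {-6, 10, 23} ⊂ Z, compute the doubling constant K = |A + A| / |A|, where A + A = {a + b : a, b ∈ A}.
K = |A + A| / |A| = 6/3 = 2

Enumerate A + A = {a + b : a, b ∈ A}. With |A| = 3, there are |A|^2 = 9 ordered sum pairs; collecting distinct values, A + A = {-12, 4, 17, 20, 33, 46}, so |A + A| = 6. Thus K = 6/3 = 2. For comparison, the minimum possible |A + A| over all 3-element sets is 2·3 − 1 = 5 (so min K = 5/3), attained only by arithmetic progressions.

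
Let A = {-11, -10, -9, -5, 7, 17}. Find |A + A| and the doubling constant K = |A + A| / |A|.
K = |A + A| / |A| = 20/6 = 10/3

Enumerate A + A = {a + b : a, b ∈ A}. With |A| = 6, there are |A|^2 = 36 ordered sum pairs; collecting distinct values, A + A = {-22, -21, -20, -19, -18, -16, -15, -14, -10, -4, -3, -2, 2, 6, 7, 8, 12, 14, 24, 34}, so |A + A| = 20. Thus K = 20/6 = 10/3. For comparison, the minimum possible |A + A| over all 6-element sets is 2·6 − 1 = 11 (so min K = 11/6), attained only by arithmetic progressions.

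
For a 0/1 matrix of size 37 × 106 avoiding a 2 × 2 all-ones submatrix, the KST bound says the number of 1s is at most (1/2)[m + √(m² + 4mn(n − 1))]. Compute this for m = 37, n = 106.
z(37, 106; 2, 2) ≤ (1/2)[37 + √(37² + 4·37·106·105)] = (1/2)[37 + √1648609] = 660.4908

Kővári–Sós–Turán: let r_1, ..., r_37 be the row sums and z = Σ r_i the total number of 1s. Each pair of columns can share at most one row with both entries 1 (else a 2×2 all-ones block appears), so Σ_i C(r_i, 2) ≤ C(106, 2) = 5565. By convexity Σ_i C(r_i, 2) ≥ 37·C(z/37, 2) = z(z − 37)/(2·37), giving z² − 37z − 37·106·105 ≤ 0 and hence z ≤ (1/2)[37 + √(1369 + 4·411810)] = (1/2)[37 + √1648609] ≈ (1/2)(37 + 1283.9817) = 660.4908.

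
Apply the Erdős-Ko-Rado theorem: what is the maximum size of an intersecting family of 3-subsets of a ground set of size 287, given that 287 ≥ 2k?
max |F| = C(286, 2) = 40755

Erdős-Ko-Rado (1961): when n ≥ 2k, max |F| = C(n−1, k−1). The bound is attained by the star {A : i ∈ A} for any fixed i ∈ [n]. Here C(287−1, 3−1) = C(286, 2) = 40755.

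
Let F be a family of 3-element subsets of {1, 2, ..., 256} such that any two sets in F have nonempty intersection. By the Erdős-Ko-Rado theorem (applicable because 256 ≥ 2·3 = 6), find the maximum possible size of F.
max |F| = C(255, 2) = 32385

The Erdős-Ko-Rado theorem states: for n ≥ 2k, an intersecting family of k-subsets of an n-element set has size at most C(n − 1, k − 1), with equality for 'star' families {A ⊆ [n] : |A| = k, i ∈ A} (fix an element i). For n = 256, k = 3: C(255, 2) = 32385.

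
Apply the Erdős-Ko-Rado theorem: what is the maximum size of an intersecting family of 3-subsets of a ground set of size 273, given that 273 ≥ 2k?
max |F| = C(272, 2) = 36856

The Erdős-Ko-Rado theorem states: for n ≥ 2k, an intersecting family of k-subsets of an n-element set has size at most C(n − 1, k − 1), with equality for 'star' families {A ⊆ [n] : |A| = k, i ∈ A} (fix an element i). For n = 273, k = 3: C(272, 2) = 36856.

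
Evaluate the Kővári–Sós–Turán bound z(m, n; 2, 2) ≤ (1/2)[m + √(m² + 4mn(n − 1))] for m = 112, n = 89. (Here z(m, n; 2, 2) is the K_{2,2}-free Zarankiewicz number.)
z(112, 89; 2, 2) ≤ (1/2)[112 + √(112² + 4·112·89·88)] = (1/2)[112 + √3521280] = 994.2537

Kővári–Sós–Turán: let r_1, ..., r_112 be the row sums and z = Σ r_i the total number of 1s. Each pair of columns can share at most one row with both entries 1 (else a 2×2 all-ones block appears), so Σ_i C(r_i, 2) ≤ C(89, 2) = 3916. By convexity Σ_i C(r_i, 2) ≥ 112·C(z/112, 2) = z(z − 112)/(2·112), giving z² − 112z − 112·89·88 ≤ 0 and hence z ≤ (1/2)[112 + √(12544 + 4·877184)] = (1/2)[112 + √3521280] ≈ (1/2)(112 + 1876.5074) = 994.2537.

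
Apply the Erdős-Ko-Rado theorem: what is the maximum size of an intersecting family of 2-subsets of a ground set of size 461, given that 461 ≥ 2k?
max |F| = C(460, 1) = 460

Erdős-Ko-Rado (1961): when n ≥ 2k, max |F| = C(n−1, k−1). The bound is attained by the star {A : i ∈ A} for any fixed i ∈ [n]. Here C(461−1, 2−1) = C(460, 1) = 460.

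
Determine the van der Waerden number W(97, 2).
W(97, 2) = 97 + 1 = 98

A 2-term AP is any pair of integers, so a monochromatic 2-AP exists iff some colour is used at least twice. With 97 colours, the colouring i ↦ i on {1, ..., 97} uses each colour once, avoiding any monochromatic pair, so W(97, 2) > 97. For {1, ..., 98}, pigeonhole forces two integers of the same colour, which form a monochromatic 2-AP. Hence W(97, 2) = 98.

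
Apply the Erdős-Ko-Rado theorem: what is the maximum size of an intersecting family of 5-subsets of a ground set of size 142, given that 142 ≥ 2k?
max |F| = C(141, 4) = 15777195

Erdős-Ko-Rado (1961): when n ≥ 2k, max |F| = C(n−1, k−1). The bound is attained by the star {A : i ∈ A} for any fixed i ∈ [n]. Here C(142−1, 5−1) = C(141, 4) = 15777195.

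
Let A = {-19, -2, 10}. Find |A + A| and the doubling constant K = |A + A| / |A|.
K = |A + A| / |A| = 6/3 = 2

Enumerate A + A = {a + b : a, b ∈ A}. With |A| = 3, there are |A|^2 = 9 ordered sum pairs; collecting distinct values, A + A = {-38, -21, -9, -4, 8, 20}, so |A + A| = 6. Thus K = 6/3 = 2. For comparison, the minimum possible |A + A| over all 3-element sets is 2·3 − 1 = 5 (so min K = 5/3), attained only by arithmetic progressions.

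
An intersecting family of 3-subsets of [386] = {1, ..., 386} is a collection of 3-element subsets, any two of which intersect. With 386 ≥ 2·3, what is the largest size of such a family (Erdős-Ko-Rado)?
max |F| = C(385, 2) = 73920

The Erdős-Ko-Rado theorem states: for n ≥ 2k, an intersecting family of k-subsets of an n-element set has size at most C(n − 1, k − 1), with equality for 'star' families {A ⊆ [n] : |A| = k, i ∈ A} (fix an element i). For n = 386, k = 3: C(385, 2) = 73920.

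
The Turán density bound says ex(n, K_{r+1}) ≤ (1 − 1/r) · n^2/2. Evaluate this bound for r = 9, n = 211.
Turán density bound = (8/9) · 211^2/2 = 178084/9 ≈ 19787.1111

Turán's theorem: ex(n, K_{r+1}) is achieved by the complete r-partite Turán graph T(n, r) with parts as balanced as possible, and is at most (1 − 1/r) · n^2/2. For r = 9, n = 211: the density bound is (8/9) · 44521/2 = 178084/9 ≈ 19787.1111. The integer-valued extremum is e(T(211, 9)) = 19786, which is strictly less than the density bound 178084/9 since 9 ∤ 211 (the parts of T(211, 9) cannot all be equal).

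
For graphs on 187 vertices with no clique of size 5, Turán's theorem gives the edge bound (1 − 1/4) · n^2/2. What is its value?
Turán density bound = (3/4) · 187^2/2 = 104907/8 ≈ 13113.375

Turán's theorem: ex(n, K_{r+1}) is achieved by the complete r-partite Turán graph T(n, r) with parts as balanced as possible, and is at most (1 − 1/r) · n^2/2. For r = 4, n = 187: the density bound is (3/4) · 34969/2 = 104907/8 ≈ 13113.375. The integer-valued extremum is e(T(187, 4)) = 13113, which is strictly less than the density bound 104907/8 since 4 ∤ 187 (the parts of T(187, 4) cannot all be equal).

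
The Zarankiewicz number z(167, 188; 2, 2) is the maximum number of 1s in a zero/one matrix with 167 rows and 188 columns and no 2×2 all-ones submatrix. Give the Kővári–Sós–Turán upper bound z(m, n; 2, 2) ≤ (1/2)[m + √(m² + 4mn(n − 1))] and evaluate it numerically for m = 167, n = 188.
z(167, 188; 2, 2) ≤ (1/2)[167 + √(167² + 4·167·188·187)] = (1/2)[167 + √23512097] = 2507.9637

Kővári–Sós–Turán: let r_1, ..., r_167 be the row sums and z = Σ r_i the total number of 1s. Each pair of columns can share at most one row with both entries 1 (else a 2×2 all-ones block appears), so Σ_i C(r_i, 2) ≤ C(188, 2) = 17578. By convexity Σ_i C(r_i, 2) ≥ 167·C(z/167, 2) = z(z − 167)/(2·167), giving z² − 167z − 167·188·187 ≤ 0 and hence z ≤ (1/2)[167 + √(27889 + 4·5871052)] = (1/2)[167 + √23512097] ≈ (1/2)(167 + 4848.9274) = 2507.9637.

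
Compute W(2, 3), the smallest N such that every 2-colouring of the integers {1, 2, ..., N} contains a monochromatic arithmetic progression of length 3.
W(2, 3) = 9

Lower bound: the 2-colouring RRBBRRBB of {1, ..., 8} (R at positions {1, 2, 5, 6}, B at {3, 4, 7, 8}) contains no monochromatic 3-term AP, so W(2, 3) > 8. Upper bound: a case analysis on any 2-colouring of {1, ..., 9} forces such an AP. Hence W(2, 3) = 9.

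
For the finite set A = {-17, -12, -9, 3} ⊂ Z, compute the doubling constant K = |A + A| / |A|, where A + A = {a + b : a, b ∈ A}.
K = |A + A| / |A| = 10/4 = 5/2

Enumerate A + A = {a + b : a, b ∈ A}. With |A| = 4, there are |A|^2 = 16 ordered sum pairs; collecting distinct values, A + A = {-34, -29, -26, -24, -21, -18, -14, -9, -6, 6}, so |A + A| = 10. Thus K = 10/4 = 5/2. For comparison, the minimum possible |A + A| over all 4-element sets is 2·4 − 1 = 7 (so min K = 7/4), attained only by arithmetic progressions.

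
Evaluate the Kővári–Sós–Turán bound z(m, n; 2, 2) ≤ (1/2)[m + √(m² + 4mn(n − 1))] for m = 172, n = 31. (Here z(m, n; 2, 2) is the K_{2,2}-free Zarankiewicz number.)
z(172, 31; 2, 2) ≤ (1/2)[172 + √(172² + 4·172·31·30)] = (1/2)[172 + √669424] = 495.0917

Kővári–Sós–Turán: let r_1, ..., r_172 be the row sums and z = Σ r_i the total number of 1s. Each pair of columns can share at most one row with both entries 1 (else a 2×2 all-ones block appears), so Σ_i C(r_i, 2) ≤ C(31, 2) = 465. By convexity Σ_i C(r_i, 2) ≥ 172·C(z/172, 2) = z(z − 172)/(2·172), giving z² − 172z − 172·31·30 ≤ 0 and hence z ≤ (1/2)[172 + √(29584 + 4·159960)] = (1/2)[172 + √669424] ≈ (1/2)(172 + 818.1834) = 495.0917.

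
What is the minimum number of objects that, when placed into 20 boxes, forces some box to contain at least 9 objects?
n = (9 − 1)·20 + 1 = 161

By the generalised pigeonhole principle, to guarantee some box contains ≥ r objects we need more than (r − 1) · k objects total. Threshold: n = (r − 1) · k + 1. With r = 9 and k = 20: n = 8 · 20 + 1 = 160 + 1 = 161. For n = 160 = 8 · 20, we can put exactly 8 objects in every box, avoiding 9 in any single one — so 161 is tight.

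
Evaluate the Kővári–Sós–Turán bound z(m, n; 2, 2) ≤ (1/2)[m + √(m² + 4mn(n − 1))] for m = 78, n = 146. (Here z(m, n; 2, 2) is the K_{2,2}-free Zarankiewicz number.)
z(78, 146; 2, 2) ≤ (1/2)[78 + √(78² + 4·78·146·145)] = (1/2)[78 + √6611124] = 1324.6053

Kővári–Sós–Turán: let r_1, ..., r_78 be the row sums and z = Σ r_i the total number of 1s. Each pair of columns can share at most one row with both entries 1 (else a 2×2 all-ones block appears), so Σ_i C(r_i, 2) ≤ C(146, 2) = 10585. By convexity Σ_i C(r_i, 2) ≥ 78·C(z/78, 2) = z(z − 78)/(2·78), giving z² − 78z − 78·146·145 ≤ 0 and hence z ≤ (1/2)[78 + √(6084 + 4·1651260)] = (1/2)[78 + √6611124] ≈ (1/2)(78 + 2571.2106) = 1324.6053.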